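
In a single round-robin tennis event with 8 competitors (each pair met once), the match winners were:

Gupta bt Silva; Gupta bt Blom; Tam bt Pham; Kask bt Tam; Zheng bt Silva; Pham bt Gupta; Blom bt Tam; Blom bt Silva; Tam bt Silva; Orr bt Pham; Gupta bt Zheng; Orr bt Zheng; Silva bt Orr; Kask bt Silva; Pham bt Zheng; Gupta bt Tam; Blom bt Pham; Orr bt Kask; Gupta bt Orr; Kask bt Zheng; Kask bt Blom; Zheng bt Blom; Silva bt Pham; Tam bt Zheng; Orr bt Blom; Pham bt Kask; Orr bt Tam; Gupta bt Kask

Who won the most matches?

Gupta

Win totals: Orr 5, Kask 4, Tam 3, Gupta 6, Zheng 2, Blom 3, Pham 3, Silva 2.
Gupta leads with 6 wins (next highest: 5).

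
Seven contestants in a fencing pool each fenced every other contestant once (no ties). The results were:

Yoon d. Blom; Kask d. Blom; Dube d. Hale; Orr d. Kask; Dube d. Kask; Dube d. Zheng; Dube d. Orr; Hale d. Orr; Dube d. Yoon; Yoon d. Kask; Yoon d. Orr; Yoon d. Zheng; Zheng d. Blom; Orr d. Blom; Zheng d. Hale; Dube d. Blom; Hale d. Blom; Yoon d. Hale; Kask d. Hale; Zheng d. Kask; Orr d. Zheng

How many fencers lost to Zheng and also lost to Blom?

0

Zheng beat: Kask, Blom, Hale.
Blom beat: no one.
No one was beaten by both.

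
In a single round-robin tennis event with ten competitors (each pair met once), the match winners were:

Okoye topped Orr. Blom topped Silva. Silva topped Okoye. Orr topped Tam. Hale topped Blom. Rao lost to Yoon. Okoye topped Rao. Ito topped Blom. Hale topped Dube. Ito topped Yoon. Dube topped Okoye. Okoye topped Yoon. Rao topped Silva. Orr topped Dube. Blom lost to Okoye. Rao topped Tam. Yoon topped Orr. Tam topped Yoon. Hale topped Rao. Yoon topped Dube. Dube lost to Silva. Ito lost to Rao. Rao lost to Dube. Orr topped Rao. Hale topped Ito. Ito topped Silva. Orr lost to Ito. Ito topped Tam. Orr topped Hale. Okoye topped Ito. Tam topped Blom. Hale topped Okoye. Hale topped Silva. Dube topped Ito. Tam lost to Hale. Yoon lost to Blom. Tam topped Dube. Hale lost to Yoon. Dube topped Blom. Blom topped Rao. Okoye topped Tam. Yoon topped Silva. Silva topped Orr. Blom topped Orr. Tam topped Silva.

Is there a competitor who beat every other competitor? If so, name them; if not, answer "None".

None

Highest win total is Hale with 7 (out of 9 possible).
Hale lost to Yoon, Orr, so no competitor went undefeated.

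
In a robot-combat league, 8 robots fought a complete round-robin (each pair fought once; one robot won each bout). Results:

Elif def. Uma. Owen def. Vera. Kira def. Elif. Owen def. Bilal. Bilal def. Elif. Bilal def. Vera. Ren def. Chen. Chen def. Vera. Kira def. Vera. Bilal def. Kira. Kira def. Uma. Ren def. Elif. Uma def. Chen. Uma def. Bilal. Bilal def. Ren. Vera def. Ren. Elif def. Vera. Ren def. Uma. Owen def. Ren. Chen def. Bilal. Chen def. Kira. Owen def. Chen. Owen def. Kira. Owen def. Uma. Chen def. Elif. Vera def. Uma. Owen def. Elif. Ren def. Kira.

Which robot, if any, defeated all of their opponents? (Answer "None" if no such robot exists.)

Owen has 7 wins out of 7 opponents — a perfect record.

Owen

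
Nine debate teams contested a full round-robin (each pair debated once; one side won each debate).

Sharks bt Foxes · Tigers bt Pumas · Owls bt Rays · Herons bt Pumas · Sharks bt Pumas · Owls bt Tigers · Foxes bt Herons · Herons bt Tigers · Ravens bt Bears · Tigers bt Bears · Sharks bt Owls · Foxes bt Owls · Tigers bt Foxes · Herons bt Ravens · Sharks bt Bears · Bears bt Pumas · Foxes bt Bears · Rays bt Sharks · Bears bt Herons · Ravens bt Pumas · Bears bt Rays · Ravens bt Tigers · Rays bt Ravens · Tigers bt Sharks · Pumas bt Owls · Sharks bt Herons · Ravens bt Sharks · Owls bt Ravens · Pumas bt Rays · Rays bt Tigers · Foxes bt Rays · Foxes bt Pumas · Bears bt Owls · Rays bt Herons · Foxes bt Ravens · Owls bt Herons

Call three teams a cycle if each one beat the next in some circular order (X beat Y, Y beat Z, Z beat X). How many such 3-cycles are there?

Win totals: Ravens 4, Bears 4, Owls 4, Herons 3, Foxes 6, Tigers 4, Rays 4, Sharks 5, Pumas 2.
A team with w wins dominates both others in C(w,2) triples; summing gives 6 + 6 + 6 + 3 + 15 + 6 + 6 + 10 + 1 = 59 transitive triples.
Total triples C(9,3) = 84, so cyclic triples = 84 − 59 = 25.

25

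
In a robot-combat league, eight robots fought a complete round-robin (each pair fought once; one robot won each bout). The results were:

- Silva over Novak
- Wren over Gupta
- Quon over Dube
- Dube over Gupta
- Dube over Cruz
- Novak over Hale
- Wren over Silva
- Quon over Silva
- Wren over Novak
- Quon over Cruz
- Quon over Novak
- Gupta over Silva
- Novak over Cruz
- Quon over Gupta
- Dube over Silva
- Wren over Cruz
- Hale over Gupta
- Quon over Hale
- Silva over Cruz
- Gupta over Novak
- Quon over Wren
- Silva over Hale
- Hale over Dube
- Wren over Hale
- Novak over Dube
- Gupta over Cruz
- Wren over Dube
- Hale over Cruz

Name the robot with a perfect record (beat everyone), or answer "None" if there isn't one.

Quon has 7 wins out of 7 opponents — a perfect record.

Quon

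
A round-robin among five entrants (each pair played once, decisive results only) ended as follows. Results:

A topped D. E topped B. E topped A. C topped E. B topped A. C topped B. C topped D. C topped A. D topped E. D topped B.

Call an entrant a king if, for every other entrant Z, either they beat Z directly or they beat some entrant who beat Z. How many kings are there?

1

A cannot reach C in two steps.
B cannot reach C, E in two steps.
C reaches everyone (king).
D cannot reach C in two steps.
E cannot reach C in two steps.
Kings: C — 1.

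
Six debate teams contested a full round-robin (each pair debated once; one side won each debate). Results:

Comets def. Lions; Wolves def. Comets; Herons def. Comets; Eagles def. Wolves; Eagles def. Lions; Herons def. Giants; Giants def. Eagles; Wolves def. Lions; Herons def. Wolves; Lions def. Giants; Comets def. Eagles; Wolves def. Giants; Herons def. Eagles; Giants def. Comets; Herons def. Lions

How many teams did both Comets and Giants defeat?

1

Comets beat: Eagles, Lions.
Giants beat: Eagles, Comets.
Both beat: Eagles — 1.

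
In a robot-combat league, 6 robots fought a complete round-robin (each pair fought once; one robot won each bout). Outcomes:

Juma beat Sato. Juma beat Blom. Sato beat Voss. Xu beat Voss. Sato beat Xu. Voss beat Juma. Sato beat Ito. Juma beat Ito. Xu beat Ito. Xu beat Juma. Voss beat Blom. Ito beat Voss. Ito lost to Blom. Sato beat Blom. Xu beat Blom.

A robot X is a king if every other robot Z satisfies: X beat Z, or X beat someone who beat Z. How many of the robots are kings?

Juma reaches everyone (king).
Xu reaches everyone (king).
Sato reaches everyone (king).
Voss cannot reach Xu in two steps.
Ito cannot reach Xu, Sato in two steps.
Blom cannot reach Juma, Xu, Sato in two steps.
Kings: Juma, Xu, Sato — 3.

3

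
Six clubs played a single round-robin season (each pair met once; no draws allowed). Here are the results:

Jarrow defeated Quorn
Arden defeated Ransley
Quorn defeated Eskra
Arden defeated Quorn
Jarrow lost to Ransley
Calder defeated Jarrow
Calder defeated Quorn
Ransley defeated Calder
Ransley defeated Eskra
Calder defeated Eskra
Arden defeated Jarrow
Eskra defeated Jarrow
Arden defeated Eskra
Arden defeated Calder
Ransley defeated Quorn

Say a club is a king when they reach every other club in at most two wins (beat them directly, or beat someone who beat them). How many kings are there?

Eskra cannot reach Arden, Ransley, Calder in two steps.
Arden reaches everyone (king).
Quorn cannot reach Arden, Ransley, Calder in two steps.
Ransley cannot reach Arden in two steps.
Jarrow cannot reach Arden, Ransley, Calder in two steps.
Calder cannot reach Arden, Ransley in two steps.
Kings: Arden — 1.

1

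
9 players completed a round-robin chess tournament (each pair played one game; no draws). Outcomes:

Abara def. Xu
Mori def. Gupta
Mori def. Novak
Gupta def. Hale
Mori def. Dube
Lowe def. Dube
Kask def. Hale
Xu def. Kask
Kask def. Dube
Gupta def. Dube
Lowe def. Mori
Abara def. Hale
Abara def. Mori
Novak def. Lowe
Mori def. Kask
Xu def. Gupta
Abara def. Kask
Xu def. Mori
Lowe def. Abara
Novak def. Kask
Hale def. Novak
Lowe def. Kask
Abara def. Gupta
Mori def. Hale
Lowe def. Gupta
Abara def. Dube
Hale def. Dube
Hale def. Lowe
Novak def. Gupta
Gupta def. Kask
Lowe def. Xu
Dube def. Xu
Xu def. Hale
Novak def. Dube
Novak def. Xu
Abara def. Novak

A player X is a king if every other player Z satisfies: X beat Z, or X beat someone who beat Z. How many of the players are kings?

4

Hale reaches everyone (king).
Novak reaches everyone (king).
Mori cannot reach Abara in two steps.
Abara reaches everyone (king).
Gupta cannot reach Mori, Abara in two steps.
Xu cannot reach Abara in two steps.
Dube cannot reach Novak, Abara, Lowe in two steps.
Lowe reaches everyone (king).
Kask cannot reach Mori, Abara, Gupta in two steps.
Kings: Hale, Novak, Abara, Lowe — 4.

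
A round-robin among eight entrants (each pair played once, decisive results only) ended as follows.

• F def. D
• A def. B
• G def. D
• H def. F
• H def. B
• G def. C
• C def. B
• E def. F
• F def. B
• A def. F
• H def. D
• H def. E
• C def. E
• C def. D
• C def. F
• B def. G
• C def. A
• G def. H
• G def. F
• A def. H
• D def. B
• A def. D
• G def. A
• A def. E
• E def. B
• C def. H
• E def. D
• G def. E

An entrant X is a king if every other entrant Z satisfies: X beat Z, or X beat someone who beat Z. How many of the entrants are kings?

3

A cannot reach C in two steps.
B reaches everyone (king).
C reaches everyone (king).
D cannot reach A, C, E, F, H in two steps.
E cannot reach A, C, H in two steps.
F cannot reach A, C, E, H in two steps.
G reaches everyone (king).
H cannot reach A, C in two steps.
Kings: B, C, G — 3.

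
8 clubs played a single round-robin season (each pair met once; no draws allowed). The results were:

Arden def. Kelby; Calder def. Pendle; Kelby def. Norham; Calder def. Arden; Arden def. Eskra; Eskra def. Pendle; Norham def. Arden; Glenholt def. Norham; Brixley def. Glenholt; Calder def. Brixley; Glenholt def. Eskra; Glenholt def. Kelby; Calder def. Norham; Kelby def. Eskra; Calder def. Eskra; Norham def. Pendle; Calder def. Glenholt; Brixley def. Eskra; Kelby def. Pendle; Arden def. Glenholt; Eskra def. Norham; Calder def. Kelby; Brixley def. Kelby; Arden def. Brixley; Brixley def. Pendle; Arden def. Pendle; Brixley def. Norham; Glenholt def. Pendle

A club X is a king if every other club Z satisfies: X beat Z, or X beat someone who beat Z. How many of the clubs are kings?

1

Pendle cannot reach Kelby, Eskra, Glenholt, Arden, Calder, Brixley, Norham in two steps.
Kelby cannot reach Glenholt, Calder, Brixley in two steps.
Eskra cannot reach Kelby, Glenholt, Calder, Brixley in two steps.
Glenholt cannot reach Calder, Brixley in two steps.
Arden cannot reach Calder in two steps.
Calder reaches everyone (king).
Brixley cannot reach Calder in two steps.
Norham cannot reach Calder in two steps.
Kings: Calder — 1.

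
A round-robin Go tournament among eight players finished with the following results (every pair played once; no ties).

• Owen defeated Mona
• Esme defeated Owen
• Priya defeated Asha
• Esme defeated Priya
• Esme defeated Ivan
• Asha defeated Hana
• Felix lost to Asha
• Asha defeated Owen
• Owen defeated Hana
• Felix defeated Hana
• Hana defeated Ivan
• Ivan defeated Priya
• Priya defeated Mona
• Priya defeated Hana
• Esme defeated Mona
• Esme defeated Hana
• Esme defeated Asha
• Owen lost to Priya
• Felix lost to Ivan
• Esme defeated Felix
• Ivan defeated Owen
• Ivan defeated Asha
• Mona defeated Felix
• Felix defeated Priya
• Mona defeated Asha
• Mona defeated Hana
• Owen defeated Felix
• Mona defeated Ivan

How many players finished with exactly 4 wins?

3

Win totals: Ivan 4, Priya 4, Felix 2, Esme 7, Hana 1, Asha 3, Owen 3, Mona 4.
Exactly 4: Ivan, Priya, Mona — 3 players.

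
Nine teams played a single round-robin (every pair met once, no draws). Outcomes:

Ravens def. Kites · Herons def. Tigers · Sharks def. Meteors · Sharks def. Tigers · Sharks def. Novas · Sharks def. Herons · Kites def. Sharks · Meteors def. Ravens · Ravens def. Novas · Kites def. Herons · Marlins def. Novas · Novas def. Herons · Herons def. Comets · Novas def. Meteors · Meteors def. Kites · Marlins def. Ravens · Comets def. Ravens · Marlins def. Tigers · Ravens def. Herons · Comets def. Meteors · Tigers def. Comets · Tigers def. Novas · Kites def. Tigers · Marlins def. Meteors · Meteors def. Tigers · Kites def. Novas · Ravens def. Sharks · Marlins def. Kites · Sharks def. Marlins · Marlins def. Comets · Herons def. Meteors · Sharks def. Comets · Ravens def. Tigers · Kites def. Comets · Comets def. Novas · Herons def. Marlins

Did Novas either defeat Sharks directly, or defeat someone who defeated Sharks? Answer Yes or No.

Novas did not beat Sharks directly.
Novas beat Meteors, Herons, but each of them lost to Sharks. No two-step path.

No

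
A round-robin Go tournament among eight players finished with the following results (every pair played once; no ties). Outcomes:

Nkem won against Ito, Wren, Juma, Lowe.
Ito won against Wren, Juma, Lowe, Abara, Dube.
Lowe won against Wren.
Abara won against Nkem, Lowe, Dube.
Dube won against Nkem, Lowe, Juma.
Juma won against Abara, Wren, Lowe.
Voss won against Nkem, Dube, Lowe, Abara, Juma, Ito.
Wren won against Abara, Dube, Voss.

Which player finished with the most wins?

Win totals: Wren 3, Lowe 1, Ito 5, Voss 6, Abara 3, Juma 3, Dube 3, Nkem 4.
Voss leads with 6 wins (next highest: 5).

Voss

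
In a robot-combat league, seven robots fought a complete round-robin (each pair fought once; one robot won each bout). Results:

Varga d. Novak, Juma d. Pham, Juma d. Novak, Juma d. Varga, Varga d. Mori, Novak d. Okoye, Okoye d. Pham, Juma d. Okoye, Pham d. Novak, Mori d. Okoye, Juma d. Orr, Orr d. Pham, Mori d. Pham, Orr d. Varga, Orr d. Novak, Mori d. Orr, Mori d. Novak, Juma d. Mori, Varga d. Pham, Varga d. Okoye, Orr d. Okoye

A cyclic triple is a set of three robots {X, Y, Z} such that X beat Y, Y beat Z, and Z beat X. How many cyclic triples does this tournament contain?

Win totals: Juma 6, Varga 4, Okoye 1, Pham 1, Mori 4, Orr 4, Novak 1.
A robot with w wins dominates both others in C(w,2) triples; summing gives 15 + 6 + 0 + 0 + 6 + 6 + 0 = 33 transitive triples.
Total triples C(7,3) = 35, so cyclic triples = 35 − 33 = 2.

2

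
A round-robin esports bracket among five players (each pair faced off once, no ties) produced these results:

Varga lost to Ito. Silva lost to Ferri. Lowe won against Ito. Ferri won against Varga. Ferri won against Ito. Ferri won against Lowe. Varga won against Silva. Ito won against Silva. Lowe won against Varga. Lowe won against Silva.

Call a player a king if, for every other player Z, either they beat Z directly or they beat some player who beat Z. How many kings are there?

Ferri reaches everyone (king).
Ito cannot reach Ferri, Lowe in two steps.
Silva cannot reach Ferri, Ito, Varga, Lowe in two steps.
Varga cannot reach Ferri, Ito, Lowe in two steps.
Lowe cannot reach Ferri in two steps.
Kings: Ferri — 1.

1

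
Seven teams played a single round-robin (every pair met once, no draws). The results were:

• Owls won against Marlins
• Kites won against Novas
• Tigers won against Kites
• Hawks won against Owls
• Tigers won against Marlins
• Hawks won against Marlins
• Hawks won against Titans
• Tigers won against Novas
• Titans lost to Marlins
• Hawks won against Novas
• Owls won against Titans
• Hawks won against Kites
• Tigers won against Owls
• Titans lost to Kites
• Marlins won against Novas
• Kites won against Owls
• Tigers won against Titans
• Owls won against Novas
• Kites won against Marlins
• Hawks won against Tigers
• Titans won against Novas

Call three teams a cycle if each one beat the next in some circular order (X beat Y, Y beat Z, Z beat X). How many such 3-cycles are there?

Win totals: Hawks 6, Novas 0, Owls 3, Tigers 5, Titans 1, Marlins 2, Kites 4.
A team with w wins dominates both others in C(w,2) triples; summing gives 15 + 0 + 3 + 10 + 0 + 1 + 6 = 35 transitive triples.
Total triples C(7,3) = 35, so cyclic triples = 35 − 35 = 0.

0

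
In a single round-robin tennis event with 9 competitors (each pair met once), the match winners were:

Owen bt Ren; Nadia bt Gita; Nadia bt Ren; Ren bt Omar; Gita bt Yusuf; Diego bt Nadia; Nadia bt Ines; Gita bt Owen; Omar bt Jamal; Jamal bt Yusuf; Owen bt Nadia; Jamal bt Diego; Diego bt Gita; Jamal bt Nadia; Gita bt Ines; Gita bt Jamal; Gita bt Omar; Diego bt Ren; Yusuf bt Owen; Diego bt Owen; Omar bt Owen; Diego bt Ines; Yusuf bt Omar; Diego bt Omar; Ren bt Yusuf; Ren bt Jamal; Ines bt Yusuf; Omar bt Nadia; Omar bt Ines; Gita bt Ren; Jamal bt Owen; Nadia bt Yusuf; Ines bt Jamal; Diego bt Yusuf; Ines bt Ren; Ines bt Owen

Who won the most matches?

Diego

Win totals: Omar 4, Yusuf 2, Nadia 4, Owen 2, Ines 4, Gita 6, Diego 7, Ren 3, Jamal 4.
Diego leads with 7 wins (next highest: 6).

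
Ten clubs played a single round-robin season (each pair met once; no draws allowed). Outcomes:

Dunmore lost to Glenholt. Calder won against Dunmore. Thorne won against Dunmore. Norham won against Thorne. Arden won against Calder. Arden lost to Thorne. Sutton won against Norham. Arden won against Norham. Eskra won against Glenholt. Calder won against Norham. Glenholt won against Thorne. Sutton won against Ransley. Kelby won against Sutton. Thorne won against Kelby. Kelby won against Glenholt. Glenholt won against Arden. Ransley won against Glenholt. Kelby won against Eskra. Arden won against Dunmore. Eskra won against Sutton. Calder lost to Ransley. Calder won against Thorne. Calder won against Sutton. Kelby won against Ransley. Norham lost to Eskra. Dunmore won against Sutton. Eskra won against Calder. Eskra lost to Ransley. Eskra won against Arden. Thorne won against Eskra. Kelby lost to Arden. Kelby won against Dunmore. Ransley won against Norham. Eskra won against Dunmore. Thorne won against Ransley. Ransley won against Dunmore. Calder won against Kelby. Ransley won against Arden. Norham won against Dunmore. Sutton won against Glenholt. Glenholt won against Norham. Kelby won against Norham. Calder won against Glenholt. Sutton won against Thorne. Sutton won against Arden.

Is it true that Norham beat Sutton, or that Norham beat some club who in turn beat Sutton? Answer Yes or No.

Yes

Norham did not beat Sutton directly.
Norham beat Thorne, Dunmore. Of those, Dunmore beat Sutton.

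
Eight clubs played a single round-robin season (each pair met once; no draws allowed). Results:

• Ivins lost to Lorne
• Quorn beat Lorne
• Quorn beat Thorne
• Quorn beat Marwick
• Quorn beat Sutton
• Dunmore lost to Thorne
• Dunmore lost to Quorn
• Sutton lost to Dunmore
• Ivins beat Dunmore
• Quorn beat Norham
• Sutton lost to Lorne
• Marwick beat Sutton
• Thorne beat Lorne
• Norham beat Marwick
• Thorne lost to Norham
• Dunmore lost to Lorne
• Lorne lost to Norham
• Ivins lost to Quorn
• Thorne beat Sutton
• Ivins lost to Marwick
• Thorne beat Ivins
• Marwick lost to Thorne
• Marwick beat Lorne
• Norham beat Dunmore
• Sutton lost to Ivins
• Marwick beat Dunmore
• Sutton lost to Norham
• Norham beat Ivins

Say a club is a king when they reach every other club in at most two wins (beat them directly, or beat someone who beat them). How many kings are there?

Ivins cannot reach Thorne, Quorn, Marwick, Lorne, Norham in two steps.
Thorne cannot reach Quorn, Norham in two steps.
Sutton cannot reach Ivins, Thorne, Quorn, Marwick, Lorne, Norham, Dunmore in two steps.
Quorn reaches everyone (king).
Marwick cannot reach Thorne, Quorn, Norham in two steps.
Lorne cannot reach Thorne, Quorn, Marwick, Norham in two steps.
Norham cannot reach Quorn in two steps.
Dunmore cannot reach Ivins, Thorne, Quorn, Marwick, Lorne, Norham in two steps.
Kings: Quorn — 1.

1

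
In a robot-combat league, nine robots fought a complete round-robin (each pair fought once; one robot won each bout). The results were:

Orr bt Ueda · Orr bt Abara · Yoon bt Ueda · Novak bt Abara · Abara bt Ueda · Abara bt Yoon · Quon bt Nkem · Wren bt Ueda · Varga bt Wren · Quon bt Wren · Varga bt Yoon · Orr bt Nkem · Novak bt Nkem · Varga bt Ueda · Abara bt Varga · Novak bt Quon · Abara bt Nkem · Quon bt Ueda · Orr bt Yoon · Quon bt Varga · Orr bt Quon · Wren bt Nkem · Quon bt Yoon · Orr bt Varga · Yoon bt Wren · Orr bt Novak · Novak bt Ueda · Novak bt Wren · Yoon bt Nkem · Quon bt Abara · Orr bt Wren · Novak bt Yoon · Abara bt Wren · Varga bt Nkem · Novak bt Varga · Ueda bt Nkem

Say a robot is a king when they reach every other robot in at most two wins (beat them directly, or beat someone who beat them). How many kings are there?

1

Nkem cannot reach Quon, Varga, Abara, Wren, Ueda, Orr, Novak, Yoon in two steps.
Quon cannot reach Orr, Novak in two steps.
Varga cannot reach Quon, Abara, Orr, Novak in two steps.
Abara cannot reach Quon, Orr, Novak in two steps.
Wren cannot reach Quon, Varga, Abara, Orr, Novak, Yoon in two steps.
Ueda cannot reach Quon, Varga, Abara, Wren, Orr, Novak, Yoon in two steps.
Orr reaches everyone (king).
Novak cannot reach Orr in two steps.
Yoon cannot reach Quon, Varga, Abara, Orr, Novak in two steps.
Kings: Orr — 1.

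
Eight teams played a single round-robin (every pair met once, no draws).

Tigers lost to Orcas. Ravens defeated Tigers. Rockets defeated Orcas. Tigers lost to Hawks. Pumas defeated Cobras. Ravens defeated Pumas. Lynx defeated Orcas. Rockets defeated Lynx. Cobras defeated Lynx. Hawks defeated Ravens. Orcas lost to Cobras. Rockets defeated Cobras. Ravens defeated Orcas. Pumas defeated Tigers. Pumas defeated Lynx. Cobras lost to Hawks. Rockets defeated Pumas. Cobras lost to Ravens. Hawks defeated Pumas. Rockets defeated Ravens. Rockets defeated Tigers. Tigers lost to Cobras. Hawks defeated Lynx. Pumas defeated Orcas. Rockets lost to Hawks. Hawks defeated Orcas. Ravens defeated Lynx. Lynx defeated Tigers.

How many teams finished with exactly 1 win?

1

Win totals: Rockets 6, Hawks 7, Lynx 2, Ravens 5, Tigers 0, Pumas 4, Orcas 1, Cobras 3.
Exactly 1: Orcas — 1 team.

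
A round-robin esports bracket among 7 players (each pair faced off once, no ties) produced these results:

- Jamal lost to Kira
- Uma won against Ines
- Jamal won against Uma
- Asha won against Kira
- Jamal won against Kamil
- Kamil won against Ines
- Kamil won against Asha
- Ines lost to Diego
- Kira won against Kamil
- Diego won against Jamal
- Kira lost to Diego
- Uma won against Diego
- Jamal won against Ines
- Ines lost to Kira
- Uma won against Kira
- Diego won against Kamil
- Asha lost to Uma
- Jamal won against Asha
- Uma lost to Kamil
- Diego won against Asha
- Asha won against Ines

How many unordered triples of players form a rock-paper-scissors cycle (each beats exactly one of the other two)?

6

Win totals: Diego 5, Kamil 3, Uma 4, Ines 0, Asha 2, Kira 3, Jamal 4.
A player with w wins dominates both others in C(w,2) triples; summing gives 10 + 3 + 6 + 0 + 1 + 3 + 6 = 29 transitive triples.
Total triples C(7,3) = 35, so cyclic triples = 35 − 29 = 6.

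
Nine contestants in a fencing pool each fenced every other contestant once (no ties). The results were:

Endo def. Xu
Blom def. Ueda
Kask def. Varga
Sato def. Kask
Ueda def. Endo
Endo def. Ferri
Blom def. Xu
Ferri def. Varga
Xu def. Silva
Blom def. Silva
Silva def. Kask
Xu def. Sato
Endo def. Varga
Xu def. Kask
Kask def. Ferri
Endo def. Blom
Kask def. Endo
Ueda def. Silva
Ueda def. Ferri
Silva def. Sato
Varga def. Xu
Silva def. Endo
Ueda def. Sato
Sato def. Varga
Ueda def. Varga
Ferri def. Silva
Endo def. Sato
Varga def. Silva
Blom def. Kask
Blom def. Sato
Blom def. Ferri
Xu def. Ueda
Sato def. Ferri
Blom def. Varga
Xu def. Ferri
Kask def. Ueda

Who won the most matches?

Win totals: Ueda 5, Blom 7, Endo 5, Ferri 2, Xu 5, Sato 3, Kask 4, Varga 2, Silva 3.
Blom leads with 7 wins (next highest: 5).

Blom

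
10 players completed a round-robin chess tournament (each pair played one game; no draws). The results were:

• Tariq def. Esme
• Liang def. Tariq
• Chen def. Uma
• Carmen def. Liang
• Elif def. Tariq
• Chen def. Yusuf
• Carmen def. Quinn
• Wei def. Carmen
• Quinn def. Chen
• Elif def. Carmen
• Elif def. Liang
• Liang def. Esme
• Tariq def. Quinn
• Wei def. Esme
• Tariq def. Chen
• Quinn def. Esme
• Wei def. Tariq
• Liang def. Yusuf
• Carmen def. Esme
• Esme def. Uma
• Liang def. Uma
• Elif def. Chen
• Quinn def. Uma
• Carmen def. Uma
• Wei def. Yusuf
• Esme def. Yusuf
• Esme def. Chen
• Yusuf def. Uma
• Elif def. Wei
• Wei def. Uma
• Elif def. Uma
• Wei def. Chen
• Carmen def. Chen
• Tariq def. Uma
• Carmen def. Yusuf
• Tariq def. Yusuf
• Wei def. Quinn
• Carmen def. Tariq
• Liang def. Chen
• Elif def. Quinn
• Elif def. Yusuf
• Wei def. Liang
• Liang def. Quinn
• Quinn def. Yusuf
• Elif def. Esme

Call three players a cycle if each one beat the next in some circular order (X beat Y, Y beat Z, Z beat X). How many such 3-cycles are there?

Win totals: Carmen 7, Tariq 5, Chen 2, Yusuf 1, Liang 6, Quinn 4, Esme 3, Elif 9, Wei 8, Uma 0.
A player with w wins dominates both others in C(w,2) triples; summing gives 21 + 10 + 1 + 0 + 15 + 6 + 3 + 36 + 28 + 0 = 120 transitive triples.
Total triples C(10,3) = 120, so cyclic triples = 120 − 120 = 0.

0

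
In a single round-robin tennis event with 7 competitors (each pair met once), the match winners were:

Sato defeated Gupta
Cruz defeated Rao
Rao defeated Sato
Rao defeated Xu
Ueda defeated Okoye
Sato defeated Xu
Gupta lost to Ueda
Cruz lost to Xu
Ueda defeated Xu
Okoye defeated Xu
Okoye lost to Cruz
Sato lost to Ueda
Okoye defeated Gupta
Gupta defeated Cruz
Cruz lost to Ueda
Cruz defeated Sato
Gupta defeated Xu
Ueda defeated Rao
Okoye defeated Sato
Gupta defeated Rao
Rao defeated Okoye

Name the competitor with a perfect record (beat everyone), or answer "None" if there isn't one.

Ueda

Ueda has 6 wins out of 6 opponents — a perfect record.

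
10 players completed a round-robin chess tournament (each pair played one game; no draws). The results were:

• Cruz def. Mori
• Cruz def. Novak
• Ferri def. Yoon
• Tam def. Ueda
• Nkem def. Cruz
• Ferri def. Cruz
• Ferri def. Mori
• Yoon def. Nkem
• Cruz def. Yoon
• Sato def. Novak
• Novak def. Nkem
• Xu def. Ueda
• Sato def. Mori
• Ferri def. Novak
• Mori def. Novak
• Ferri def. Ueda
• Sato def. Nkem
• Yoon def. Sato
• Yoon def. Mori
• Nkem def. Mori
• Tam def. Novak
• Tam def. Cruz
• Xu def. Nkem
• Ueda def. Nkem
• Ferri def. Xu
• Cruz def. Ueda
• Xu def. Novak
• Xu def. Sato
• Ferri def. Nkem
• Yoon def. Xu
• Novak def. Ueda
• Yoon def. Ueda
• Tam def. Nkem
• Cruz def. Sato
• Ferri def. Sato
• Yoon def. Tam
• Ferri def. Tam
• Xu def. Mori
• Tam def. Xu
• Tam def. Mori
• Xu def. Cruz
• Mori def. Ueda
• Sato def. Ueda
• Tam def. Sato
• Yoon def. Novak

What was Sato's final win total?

4

Sato's results: beat Ueda, Novak, Mori, Nkem; lost to Ferri, Cruz, Xu, Tam, Yoon.
That is 4 wins.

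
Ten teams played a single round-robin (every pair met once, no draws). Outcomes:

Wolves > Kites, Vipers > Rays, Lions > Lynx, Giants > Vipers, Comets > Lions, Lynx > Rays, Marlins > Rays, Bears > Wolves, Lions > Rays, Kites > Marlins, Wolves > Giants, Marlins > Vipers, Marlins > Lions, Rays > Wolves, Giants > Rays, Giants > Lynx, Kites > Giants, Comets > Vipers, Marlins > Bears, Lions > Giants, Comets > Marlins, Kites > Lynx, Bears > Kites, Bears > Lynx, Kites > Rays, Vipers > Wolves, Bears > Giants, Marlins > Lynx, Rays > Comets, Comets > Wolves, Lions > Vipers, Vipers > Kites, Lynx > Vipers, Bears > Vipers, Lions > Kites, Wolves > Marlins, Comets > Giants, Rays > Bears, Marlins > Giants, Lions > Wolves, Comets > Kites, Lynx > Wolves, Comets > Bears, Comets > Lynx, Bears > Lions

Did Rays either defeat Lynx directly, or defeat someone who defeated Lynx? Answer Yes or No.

Yes

Rays did not beat Lynx directly.
Rays beat Comets, Bears, Wolves. Of those, Comets beat Lynx.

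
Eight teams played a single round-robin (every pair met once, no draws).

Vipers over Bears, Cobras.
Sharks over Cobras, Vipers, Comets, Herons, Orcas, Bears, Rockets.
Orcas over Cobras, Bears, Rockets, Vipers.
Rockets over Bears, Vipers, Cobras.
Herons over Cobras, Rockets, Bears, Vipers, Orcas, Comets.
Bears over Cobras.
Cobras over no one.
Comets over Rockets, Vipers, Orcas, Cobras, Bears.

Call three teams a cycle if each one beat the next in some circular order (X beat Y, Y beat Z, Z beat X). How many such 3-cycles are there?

Win totals: Rockets 3, Sharks 7, Vipers 2, Cobras 0, Orcas 4, Herons 6, Bears 1, Comets 5.
A team with w wins dominates both others in C(w,2) triples; summing gives 3 + 21 + 1 + 0 + 6 + 15 + 0 + 10 = 56 transitive triples.
Total triples C(8,3) = 56, so cyclic triples = 56 − 56 = 0.

0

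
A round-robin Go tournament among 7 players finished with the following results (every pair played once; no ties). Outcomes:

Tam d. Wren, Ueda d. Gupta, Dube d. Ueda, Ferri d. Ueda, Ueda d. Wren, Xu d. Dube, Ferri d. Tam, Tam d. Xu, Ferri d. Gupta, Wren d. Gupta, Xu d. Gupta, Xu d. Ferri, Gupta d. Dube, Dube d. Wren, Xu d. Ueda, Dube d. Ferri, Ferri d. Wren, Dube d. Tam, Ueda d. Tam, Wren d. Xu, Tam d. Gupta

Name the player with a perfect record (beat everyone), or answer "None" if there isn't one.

None

Highest win total is Xu with 4 (out of 6 possible).
Xu lost to Wren, Tam, so no player went undefeated.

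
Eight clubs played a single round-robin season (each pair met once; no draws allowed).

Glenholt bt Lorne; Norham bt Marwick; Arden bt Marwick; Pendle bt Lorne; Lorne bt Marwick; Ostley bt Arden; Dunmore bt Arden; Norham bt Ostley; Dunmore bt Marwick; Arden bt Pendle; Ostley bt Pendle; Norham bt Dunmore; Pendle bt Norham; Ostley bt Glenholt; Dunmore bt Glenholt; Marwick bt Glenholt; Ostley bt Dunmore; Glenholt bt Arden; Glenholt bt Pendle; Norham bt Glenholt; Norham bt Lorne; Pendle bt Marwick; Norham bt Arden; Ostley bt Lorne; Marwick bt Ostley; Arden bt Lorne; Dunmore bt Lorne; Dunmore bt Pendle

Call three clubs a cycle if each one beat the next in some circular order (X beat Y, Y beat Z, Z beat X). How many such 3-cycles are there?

11

Win totals: Ostley 5, Dunmore 5, Lorne 1, Glenholt 3, Pendle 3, Arden 3, Norham 6, Marwick 2.
A club with w wins dominates both others in C(w,2) triples; summing gives 10 + 10 + 0 + 3 + 3 + 3 + 15 + 1 = 45 transitive triples.
Total triples C(8,3) = 56, so cyclic triples = 56 − 45 = 11.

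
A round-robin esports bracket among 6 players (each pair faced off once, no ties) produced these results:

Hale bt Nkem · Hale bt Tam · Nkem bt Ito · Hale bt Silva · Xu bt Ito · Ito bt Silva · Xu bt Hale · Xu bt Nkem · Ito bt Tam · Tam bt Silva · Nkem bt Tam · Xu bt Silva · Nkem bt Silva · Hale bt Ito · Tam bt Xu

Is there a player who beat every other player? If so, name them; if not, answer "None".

None

Highest win total is Xu with 4 (out of 5 possible).
Xu lost to Tam, so no player went undefeated.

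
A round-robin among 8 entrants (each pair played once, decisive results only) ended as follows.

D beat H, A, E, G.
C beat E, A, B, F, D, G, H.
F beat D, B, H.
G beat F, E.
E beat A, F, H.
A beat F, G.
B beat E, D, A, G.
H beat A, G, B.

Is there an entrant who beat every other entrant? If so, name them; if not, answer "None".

C has 7 wins out of 7 opponents — a perfect record.

C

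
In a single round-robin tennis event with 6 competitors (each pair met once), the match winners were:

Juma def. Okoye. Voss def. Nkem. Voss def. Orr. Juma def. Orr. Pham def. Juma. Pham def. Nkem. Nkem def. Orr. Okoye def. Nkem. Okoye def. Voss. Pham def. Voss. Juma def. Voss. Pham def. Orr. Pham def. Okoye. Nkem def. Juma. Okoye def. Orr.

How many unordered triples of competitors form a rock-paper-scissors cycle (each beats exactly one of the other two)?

2

Win totals: Orr 0, Nkem 2, Juma 3, Pham 5, Voss 2, Okoye 3.
A competitor with w wins dominates both others in C(w,2) triples; summing gives 0 + 1 + 3 + 10 + 1 + 3 = 18 transitive triples.
Total triples C(6,3) = 20, so cyclic triples = 20 − 18 = 2.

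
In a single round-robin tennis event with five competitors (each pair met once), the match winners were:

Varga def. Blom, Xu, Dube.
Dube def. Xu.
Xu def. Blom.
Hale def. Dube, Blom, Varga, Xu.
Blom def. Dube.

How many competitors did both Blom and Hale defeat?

Blom beat: Dube.
Hale beat: Dube, Xu, Varga, Blom.
Both beat: Dube — 1.

1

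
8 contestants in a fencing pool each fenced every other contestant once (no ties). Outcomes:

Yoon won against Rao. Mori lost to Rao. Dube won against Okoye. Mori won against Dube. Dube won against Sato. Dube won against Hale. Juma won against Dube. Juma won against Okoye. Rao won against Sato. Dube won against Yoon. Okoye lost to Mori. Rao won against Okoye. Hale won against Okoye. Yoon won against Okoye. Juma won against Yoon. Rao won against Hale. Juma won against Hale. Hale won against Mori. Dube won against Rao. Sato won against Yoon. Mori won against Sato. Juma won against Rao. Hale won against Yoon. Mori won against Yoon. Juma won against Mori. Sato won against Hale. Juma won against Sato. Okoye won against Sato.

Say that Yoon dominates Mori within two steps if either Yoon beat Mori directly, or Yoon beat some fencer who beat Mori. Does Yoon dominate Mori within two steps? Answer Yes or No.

Yoon did not beat Mori directly.
Yoon beat Rao, Okoye. Of those, Rao beat Mori.

Yes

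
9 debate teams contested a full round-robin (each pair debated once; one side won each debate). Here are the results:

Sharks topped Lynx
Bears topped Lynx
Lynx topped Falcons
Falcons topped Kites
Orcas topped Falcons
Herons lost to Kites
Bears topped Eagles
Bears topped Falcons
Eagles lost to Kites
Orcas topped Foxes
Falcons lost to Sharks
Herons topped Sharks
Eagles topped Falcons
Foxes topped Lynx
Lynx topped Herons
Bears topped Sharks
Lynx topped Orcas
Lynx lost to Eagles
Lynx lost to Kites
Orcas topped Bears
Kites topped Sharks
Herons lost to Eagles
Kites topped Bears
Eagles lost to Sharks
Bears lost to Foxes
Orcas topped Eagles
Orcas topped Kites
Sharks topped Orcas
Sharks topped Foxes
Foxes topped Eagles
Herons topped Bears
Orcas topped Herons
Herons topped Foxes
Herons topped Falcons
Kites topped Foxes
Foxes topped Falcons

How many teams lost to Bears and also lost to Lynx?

Bears beat: Lynx, Sharks, Eagles, Falcons.
Lynx beat: Orcas, Herons, Falcons.
Both beat: Falcons — 1.

1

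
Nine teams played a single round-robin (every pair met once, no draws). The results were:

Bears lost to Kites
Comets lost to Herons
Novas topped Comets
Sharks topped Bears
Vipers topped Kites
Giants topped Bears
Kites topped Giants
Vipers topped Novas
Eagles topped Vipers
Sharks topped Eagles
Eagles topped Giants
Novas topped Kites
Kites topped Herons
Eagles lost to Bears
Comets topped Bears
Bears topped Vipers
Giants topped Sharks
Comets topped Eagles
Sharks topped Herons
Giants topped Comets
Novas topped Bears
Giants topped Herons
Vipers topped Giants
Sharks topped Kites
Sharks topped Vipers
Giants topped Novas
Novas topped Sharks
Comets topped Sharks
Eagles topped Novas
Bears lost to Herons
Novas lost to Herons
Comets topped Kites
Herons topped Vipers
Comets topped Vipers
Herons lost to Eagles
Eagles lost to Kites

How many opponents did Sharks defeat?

5

Sharks' results: beat Eagles, Bears, Herons, Vipers, Kites; lost to Giants, Comets, Novas.
That is 5 wins.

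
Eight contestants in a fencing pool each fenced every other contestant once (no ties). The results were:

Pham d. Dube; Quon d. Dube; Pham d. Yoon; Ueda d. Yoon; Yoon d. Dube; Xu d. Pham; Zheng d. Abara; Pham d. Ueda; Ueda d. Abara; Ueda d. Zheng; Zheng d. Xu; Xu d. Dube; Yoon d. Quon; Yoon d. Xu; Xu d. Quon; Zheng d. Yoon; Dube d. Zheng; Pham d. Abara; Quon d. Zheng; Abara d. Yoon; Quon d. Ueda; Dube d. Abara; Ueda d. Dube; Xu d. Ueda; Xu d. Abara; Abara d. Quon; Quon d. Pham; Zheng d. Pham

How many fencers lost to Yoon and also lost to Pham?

Yoon beat: Dube, Xu, Quon.
Pham beat: Yoon, Dube, Ueda, Abara.
Both beat: Dube — 1.

1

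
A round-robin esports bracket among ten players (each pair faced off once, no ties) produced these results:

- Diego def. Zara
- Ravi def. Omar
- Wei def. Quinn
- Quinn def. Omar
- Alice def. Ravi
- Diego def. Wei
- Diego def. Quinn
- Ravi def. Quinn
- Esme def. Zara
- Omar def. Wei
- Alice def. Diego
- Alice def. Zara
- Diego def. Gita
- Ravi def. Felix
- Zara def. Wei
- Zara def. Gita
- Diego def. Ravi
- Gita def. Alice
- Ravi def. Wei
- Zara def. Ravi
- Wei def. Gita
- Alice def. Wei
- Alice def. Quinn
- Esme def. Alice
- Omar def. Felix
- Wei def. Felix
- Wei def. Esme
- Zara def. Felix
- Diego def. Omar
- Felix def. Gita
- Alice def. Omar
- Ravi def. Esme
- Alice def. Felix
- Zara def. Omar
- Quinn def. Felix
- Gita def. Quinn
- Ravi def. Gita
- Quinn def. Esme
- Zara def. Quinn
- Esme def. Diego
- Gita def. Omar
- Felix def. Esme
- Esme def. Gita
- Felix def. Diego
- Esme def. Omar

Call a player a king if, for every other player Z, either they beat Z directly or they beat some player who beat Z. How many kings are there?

7

Felix reaches everyone (king).
Ravi reaches everyone (king).
Alice reaches everyone (king).
Wei cannot reach Ravi in two steps.
Gita reaches everyone (king).
Esme reaches everyone (king).
Quinn cannot reach Ravi in two steps.
Diego reaches everyone (king).
Omar cannot reach Ravi, Alice, Zara in two steps.
Zara reaches everyone (king).
Kings: Felix, Ravi, Alice, Gita, Esme, Diego, Zara — 7.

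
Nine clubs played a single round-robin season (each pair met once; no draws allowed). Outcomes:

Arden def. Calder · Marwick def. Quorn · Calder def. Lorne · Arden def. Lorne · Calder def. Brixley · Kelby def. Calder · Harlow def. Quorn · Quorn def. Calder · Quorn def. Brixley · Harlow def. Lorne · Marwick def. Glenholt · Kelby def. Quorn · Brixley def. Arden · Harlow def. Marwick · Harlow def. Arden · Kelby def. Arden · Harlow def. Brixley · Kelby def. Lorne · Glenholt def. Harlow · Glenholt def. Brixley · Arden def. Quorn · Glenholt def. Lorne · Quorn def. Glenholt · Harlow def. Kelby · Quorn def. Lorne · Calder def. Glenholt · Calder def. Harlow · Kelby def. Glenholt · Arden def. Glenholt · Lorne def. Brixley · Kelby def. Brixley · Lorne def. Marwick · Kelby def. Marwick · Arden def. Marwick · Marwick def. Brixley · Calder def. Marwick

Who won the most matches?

Kelby

Win totals: Marwick 3, Quorn 4, Arden 5, Glenholt 3, Calder 5, Brixley 1, Harlow 6, Lorne 2, Kelby 7.
Kelby leads with 7 wins (next highest: 6).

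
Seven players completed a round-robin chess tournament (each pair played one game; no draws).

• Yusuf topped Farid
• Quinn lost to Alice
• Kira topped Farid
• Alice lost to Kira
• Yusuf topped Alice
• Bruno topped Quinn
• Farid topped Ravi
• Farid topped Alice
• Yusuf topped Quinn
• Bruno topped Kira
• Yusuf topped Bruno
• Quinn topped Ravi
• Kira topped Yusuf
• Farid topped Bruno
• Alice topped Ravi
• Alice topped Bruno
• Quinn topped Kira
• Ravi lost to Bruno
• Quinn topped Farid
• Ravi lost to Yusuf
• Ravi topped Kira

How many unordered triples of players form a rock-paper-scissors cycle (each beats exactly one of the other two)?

Win totals: Ravi 1, Farid 3, Quinn 3, Bruno 3, Kira 3, Yusuf 5, Alice 3.
A player with w wins dominates both others in C(w,2) triples; summing gives 0 + 3 + 3 + 3 + 3 + 10 + 3 = 25 transitive triples.
Total triples C(7,3) = 35, so cyclic triples = 35 − 25 = 10.

10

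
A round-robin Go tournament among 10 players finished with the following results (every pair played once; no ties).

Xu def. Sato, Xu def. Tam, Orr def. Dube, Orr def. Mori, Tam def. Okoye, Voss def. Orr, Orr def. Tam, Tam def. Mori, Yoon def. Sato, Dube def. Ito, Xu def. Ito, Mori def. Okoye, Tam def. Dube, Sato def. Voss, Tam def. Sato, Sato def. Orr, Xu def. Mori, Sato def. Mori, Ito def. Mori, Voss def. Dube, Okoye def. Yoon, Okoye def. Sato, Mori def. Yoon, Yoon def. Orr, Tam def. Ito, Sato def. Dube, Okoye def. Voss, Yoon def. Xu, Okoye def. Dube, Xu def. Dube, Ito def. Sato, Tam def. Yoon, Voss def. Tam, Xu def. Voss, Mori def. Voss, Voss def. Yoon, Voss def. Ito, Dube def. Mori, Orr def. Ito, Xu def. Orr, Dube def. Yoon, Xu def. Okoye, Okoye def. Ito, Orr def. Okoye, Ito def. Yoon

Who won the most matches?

Win totals: Okoye 5, Voss 5, Xu 8, Sato 4, Mori 3, Dube 3, Yoon 3, Tam 6, Orr 5, Ito 3.
Xu leads with 8 wins (next highest: 6).

Xu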